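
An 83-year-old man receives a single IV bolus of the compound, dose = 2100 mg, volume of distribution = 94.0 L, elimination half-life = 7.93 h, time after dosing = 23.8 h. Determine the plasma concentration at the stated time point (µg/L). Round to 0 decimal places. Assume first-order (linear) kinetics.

C₀ = Dose / Vd = 2100 / 94.0 = 22.34 mg/L
k = ln2 / t½ = 0.693147 / 7.93 = 0.08741 h⁻¹
C = C₀ · e^(−k·t) = 22.34 × e^(−0.08741 × 23.8)
  = 22.34 × 0.1249 = 2.790 mg/L
Convert: 2.790 mg/L × 1000 = 2790 µg/L

2790 µg/L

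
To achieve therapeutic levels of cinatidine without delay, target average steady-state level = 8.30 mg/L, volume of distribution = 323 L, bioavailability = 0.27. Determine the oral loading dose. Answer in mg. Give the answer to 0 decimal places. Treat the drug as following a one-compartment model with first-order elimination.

9929 mg

LD = Css × Vd / F = 8.30 × 323 / 0.27 = 9929 mg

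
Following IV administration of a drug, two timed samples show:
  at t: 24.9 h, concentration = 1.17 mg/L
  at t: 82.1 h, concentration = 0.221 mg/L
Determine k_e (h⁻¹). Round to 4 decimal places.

k = ln(C₁/C₂) / (t₂ − t₁) = ln(1.17/0.221) / (82.1 − 24.9)
  = 1.667 / 57.20 = 0.02914 h⁻¹

0.0291 h⁻¹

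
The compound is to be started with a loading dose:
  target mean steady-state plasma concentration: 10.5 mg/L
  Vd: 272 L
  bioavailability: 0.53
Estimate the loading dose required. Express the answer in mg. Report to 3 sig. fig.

5390 mg

LD = Css × Vd / F = 10.5 × 272 / 0.53 = 5389 mg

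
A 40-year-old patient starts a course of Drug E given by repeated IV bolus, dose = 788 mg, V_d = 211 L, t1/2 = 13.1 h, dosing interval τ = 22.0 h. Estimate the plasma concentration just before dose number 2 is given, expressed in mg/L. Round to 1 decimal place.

1.2 mg/L

C₀ per dose = Dose / Vd = 788 / 211 = 3.735 mg/L
k = ln2 / t½ = 0.693147 / 13.1 = 0.05291 h⁻¹
Fraction remaining after one interval: r = e^(−kτ) = e^(−0.05291 × 22.0) = 0.3122
Before dose 2, 1 dose has been given (aged 1τ).
C_trough = C₀ × r = 3.735 × 0.3122 = 1.166 mg/L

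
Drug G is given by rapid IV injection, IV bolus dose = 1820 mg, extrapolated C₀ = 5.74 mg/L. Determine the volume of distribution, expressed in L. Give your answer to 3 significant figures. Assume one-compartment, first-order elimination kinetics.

317 L

Vd = Dose / C₀ = 1820 / 5.74 = 317.1 L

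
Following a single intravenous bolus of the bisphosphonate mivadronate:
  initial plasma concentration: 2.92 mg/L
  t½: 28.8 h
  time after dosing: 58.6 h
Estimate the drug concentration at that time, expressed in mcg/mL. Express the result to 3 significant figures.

0.713 mcg/mL

k = ln2 / t½ = 0.693147 / 28.8 = 0.02407 h⁻¹
C = C₀ · e^(−k·t) = 2.920 × e^(−0.02407 × 58.6)
  = 2.920 × 0.2440 = 0.7125 mg/L
(0.7125 mg/L = 0.7125 mcg/mL)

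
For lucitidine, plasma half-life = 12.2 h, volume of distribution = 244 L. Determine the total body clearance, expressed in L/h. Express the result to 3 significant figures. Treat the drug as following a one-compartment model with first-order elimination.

13.9 L/h

k = ln2 / t½ = 0.693147 / 12.2 = 0.05682 h⁻¹
CL = k × Vd = 0.05682 × 244 = 13.86 L/h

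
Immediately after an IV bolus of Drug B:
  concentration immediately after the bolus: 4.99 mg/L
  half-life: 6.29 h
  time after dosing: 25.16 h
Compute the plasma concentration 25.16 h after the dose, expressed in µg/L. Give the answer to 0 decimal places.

k = ln2 / t½ = 0.693147 / 6.29 = 0.1102 h⁻¹
t / t½ = 25.16 / 6.29 = 4 half-lives
C = C₀ × (1/2)^4 = 4.990 × 0.06250 = 0.3119 mg/L
Convert: 0.3119 mg/L × 1000 = 311.9 µg/L

312 µg/L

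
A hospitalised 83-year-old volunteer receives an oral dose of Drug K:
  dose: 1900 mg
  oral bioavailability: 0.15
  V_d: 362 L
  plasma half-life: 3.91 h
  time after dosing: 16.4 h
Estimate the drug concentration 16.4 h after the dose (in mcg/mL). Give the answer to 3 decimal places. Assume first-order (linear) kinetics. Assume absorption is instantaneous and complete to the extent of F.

Amount reaching circulation = F × Dose = 0.15 × 1900 = 285.0 mg
C₀ = F·Dose / Vd = 285.0 / 362 = 0.7873 mg/L
k = ln2 / t½ = 0.693147 / 3.91 = 0.1773 h⁻¹
C = C₀ · e^(−k·t) = 0.7873 × e^(−0.1773 × 16.4)
  = 0.7873 × 0.05460 = 0.04299 mg/L
(0.04299 mg/L = 0.04299 mcg/mL)

0.043 mcg/mL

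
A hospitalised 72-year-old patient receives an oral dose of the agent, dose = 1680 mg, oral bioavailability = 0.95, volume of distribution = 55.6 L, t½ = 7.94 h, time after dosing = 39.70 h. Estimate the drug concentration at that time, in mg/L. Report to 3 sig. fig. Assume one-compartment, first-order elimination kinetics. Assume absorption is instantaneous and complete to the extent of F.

Amount reaching circulation = F × Dose = 0.95 × 1680 = 1596 mg
C₀ = F·Dose / Vd = 1596 / 55.6 = 28.71 mg/L
k = ln2 / t½ = 0.693147 / 7.94 = 0.08730 h⁻¹
t / t½ = 39.70 / 7.94 = 5 half-lives
C = C₀ × (1/2)^5 = 28.71 × 0.03125 = 0.8972 mg/L

0.897 mg/L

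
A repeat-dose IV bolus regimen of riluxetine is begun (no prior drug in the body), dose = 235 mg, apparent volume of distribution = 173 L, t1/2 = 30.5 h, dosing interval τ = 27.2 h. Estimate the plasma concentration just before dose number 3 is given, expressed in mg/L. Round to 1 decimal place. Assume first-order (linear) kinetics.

C₀ per dose = Dose / Vd = 235 / 173 = 1.358 mg/L
k = ln2 / t½ = 0.693147 / 30.5 = 0.02273 h⁻¹
Fraction remaining after one interval: r = e^(−kτ) = e^(−0.02273 × 27.2) = 0.5389
Before dose 3, 2 doses have been given (aged 1τ, 2τ).
C_trough = C₀ × (r + r²) = 1.358 × (0.5389 + 0.2904) = 1.126 mg/L

1.1 mg/L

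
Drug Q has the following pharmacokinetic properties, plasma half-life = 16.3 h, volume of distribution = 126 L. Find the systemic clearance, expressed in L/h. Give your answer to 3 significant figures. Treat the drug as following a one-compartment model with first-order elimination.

k = ln2 / t½ = 0.693147 / 16.3 = 0.04252 h⁻¹
CL = k × Vd = 0.04252 × 126 = 5.358 L/h

5.36 L/h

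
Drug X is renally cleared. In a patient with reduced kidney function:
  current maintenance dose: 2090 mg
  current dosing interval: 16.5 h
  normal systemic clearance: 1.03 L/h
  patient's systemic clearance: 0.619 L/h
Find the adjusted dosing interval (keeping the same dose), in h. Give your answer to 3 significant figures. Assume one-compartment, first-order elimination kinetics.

27.5 h

To keep the same average steady-state level, dosing rate must scale with clearance.
CL ratio = 0.619 / 1.03 = 0.6010
New interval (same dose) = 16.5 / 0.6010 = 27.45 h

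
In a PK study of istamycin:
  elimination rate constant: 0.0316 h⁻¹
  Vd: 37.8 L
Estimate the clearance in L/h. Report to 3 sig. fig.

CL = k × Vd = 0.0316 × 37.8 = 1.194 L/h

1.19 L/h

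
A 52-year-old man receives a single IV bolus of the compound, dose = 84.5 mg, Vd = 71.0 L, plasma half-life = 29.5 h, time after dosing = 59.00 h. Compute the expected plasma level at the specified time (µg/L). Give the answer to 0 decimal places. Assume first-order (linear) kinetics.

298 µg/L

C₀ = Dose / Vd = 84.50 / 71.0 = 1.190 mg/L
k = ln2 / t½ = 0.693147 / 29.5 = 0.02350 h⁻¹
t / t½ = 59.00 / 29.5 = 2 half-lives
C = C₀ × (1/2)^2 = 1.190 × 0.2500 = 0.2975 mg/L
Convert: 0.2975 mg/L × 1000 = 297.5 µg/L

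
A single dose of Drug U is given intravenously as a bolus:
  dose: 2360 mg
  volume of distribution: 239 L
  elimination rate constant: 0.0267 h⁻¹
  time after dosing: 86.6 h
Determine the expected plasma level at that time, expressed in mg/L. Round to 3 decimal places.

0.978 mg/L

C₀ = Dose / Vd = 2360 / 239 = 9.874 mg/L
C = C₀ · e^(−k·t) = 9.874 × e^(−0.02670 × 86.6)
  = 9.874 × 0.09904 = 0.9779 mg/L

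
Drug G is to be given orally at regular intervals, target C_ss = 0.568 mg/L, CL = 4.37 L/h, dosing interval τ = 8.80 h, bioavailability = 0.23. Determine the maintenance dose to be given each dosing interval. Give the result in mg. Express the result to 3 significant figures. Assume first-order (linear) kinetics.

At steady state, F × (Dose/τ) = Css × CL.
Dose = Css × CL × τ / F = 0.568 × 4.370 × 8.80 / 0.23 = 94.97 mg

95.0 mg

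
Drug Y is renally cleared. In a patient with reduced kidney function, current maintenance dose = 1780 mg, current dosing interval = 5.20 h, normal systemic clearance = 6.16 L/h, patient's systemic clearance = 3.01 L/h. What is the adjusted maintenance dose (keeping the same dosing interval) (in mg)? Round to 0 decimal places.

870 mg

To keep the same average steady-state level, dosing rate must scale with clearance.
CL ratio = 3.01 / 6.16 = 0.4886
New dose (same interval) = 1780 × 0.4886 = 869.7 mg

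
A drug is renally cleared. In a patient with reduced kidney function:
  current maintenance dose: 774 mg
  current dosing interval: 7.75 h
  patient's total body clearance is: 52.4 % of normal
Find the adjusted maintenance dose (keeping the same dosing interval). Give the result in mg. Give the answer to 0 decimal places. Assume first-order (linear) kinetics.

To keep the same average steady-state level, dosing rate must scale with clearance.
CL ratio = 52.4 / 100 = 0.5240
New dose (same interval) = 774 × 0.5240 = 405.6 mg

406 mg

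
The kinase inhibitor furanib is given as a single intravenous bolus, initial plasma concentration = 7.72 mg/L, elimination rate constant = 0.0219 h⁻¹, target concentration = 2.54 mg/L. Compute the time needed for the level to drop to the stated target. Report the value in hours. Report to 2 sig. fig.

51 h

t = ln(C₀ / C) / k = ln(7.720 / 2.54) / 0.02190
  = ln(3.039) / 0.02190 = 1.112 / 0.02190 = 50.78 h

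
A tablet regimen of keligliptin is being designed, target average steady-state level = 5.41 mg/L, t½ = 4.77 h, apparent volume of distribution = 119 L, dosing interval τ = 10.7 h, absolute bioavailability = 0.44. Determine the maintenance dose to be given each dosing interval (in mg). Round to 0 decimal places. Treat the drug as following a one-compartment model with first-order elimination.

2275 mg

k = ln2 / t½ = 0.693147 / 4.77 = 0.1453 h⁻¹
CL = k × Vd = 0.1453 × 119 = 17.29 L/h
At steady state, F × (Dose/τ) = Css × CL.
Dose = Css × CL × τ / F = 5.41 × 17.29 × 10.7 / 0.44 = 2275 mg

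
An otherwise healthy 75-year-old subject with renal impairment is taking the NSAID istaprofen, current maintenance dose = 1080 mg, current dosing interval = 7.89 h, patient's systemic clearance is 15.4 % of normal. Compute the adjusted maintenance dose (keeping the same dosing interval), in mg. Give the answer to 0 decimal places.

To keep the same average steady-state level, dosing rate must scale with clearance.
CL ratio = 15.4 / 100 = 0.1540
New dose (same interval) = 1080 × 0.1540 = 166.3 mg

166 mg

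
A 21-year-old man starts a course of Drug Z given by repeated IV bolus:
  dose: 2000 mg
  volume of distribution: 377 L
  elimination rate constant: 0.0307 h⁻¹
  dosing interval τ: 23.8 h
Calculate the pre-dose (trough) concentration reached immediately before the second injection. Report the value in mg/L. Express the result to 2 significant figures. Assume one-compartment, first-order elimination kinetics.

C₀ per dose = Dose / Vd = 2000 / 377 = 5.305 mg/L
Fraction remaining after one interval: r = e^(−kτ) = e^(−0.03070 × 23.8) = 0.4816
Before dose 2, 1 dose has been given (aged 1τ).
C_trough = C₀ × r = 5.305 × 0.4816 = 2.555 mg/L

2.6 mg/L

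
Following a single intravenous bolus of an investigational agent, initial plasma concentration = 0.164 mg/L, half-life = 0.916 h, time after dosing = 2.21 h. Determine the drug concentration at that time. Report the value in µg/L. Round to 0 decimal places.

k = ln2 / t½ = 0.693147 / 0.916 = 0.7567 h⁻¹
C = C₀ · e^(−k·t) = 0.1640 × e^(−0.7567 × 2.21)
  = 0.1640 × 0.1878 = 0.03080 mg/L
Convert: 0.03080 mg/L × 1000 = 30.80 µg/L

31 µg/L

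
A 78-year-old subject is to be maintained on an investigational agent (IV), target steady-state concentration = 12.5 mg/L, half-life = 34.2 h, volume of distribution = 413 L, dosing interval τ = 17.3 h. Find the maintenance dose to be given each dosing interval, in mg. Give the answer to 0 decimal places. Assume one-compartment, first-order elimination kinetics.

k = ln2 / t½ = 0.693147 / 34.2 = 0.02027 h⁻¹
CL = k × Vd = 0.02027 × 413 = 8.372 L/h
At steady state, Dose/τ = Css × CL.
Dose = Css × CL × τ = 12.5 × 8.372 × 17.3 = 1810 mg

1810 mg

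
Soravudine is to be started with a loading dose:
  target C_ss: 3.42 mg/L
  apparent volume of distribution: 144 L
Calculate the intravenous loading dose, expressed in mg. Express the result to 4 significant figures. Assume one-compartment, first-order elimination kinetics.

492.5 mg

LD = Css × Vd = 3.42 × 144 = 492.5 mg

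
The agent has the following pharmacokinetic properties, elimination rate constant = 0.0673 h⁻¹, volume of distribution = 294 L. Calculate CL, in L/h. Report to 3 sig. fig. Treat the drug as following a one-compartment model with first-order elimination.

19.8 L/h

CL = k × Vd = 0.0673 × 294 = 19.79 L/h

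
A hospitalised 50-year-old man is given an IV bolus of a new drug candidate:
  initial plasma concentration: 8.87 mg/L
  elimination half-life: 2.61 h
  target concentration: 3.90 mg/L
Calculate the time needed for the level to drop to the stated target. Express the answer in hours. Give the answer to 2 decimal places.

3.09 h

k = ln2 / t½ = 0.693147 / 2.61 = 0.2656 h⁻¹
t = ln(C₀ / C) / k = ln(8.870 / 3.90) / 0.2656
  = ln(2.274) / 0.2656 = 0.8215 / 0.2656 = 3.093 h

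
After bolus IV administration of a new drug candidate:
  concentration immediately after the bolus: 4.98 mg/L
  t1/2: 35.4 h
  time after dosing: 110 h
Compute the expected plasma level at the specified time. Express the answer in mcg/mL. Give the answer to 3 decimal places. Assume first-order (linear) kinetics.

0.578 mcg/mL

k = ln2 / t½ = 0.693147 / 35.4 = 0.01958 h⁻¹
C = C₀ · e^(−k·t) = 4.980 × e^(−0.01958 × 110)
  = 4.980 × 0.1160 = 0.5777 mg/L
(0.5777 mg/L = 0.5777 mcg/mL)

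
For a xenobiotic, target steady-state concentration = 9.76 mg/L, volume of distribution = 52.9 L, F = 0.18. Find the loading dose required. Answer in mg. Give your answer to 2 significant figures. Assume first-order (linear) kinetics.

LD = Css × Vd / F = 9.76 × 52.9 / 0.18 = 2868 mg

2900 mg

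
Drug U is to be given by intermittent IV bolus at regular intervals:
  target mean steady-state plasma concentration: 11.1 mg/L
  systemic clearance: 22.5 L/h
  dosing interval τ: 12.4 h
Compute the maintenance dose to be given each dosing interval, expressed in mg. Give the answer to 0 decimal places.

3097 mg

At steady state, Dose/τ = Css × CL.
Dose = Css × CL × τ = 11.1 × 22.50 × 12.4 = 3097 mg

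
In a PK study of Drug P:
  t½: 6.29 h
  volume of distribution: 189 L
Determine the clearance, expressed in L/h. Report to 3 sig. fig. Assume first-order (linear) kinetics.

20.8 L/h

k = ln2 / t½ = 0.693147 / 6.29 = 0.1102 h⁻¹
CL = k × Vd = 0.1102 × 189 = 20.83 L/h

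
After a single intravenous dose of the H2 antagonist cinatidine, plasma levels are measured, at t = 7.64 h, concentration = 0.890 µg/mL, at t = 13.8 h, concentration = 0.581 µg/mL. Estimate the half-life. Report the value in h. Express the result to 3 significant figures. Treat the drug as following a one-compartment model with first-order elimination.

k = ln(C₁/C₂) / (t₂ − t₁) = ln(0.890/0.581) / (13.8 − 7.64)
  = 0.4265 / 6.160 = 0.06924 h⁻¹
t½ = ln2 / k = 0.693147 / 0.06924 = 10.01 h

10.0 h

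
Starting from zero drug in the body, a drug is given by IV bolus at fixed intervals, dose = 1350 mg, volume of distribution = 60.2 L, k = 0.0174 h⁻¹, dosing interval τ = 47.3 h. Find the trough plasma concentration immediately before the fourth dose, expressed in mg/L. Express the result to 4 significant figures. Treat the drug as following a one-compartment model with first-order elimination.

16.07 mg/L

C₀ per dose = Dose / Vd = 1350 / 60.2 = 22.43 mg/L
Fraction remaining after one interval: r = e^(−kτ) = e^(−0.01740 × 47.3) = 0.4391
Before dose 4, 3 doses have been given (aged 1τ, 2τ, 3τ).
C_trough = C₀ × (r + r² + … + r^3) = C₀ × r(1−r^3)/(1−r)
        = 22.43 × 0.4391 × (1 − 0.08466) / (1 − 0.4391) = 16.07 mg/L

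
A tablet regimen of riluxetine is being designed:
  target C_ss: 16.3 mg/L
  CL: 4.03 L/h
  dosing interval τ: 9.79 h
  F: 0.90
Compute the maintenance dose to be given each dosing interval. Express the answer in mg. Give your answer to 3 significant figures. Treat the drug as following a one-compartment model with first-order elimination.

At steady state, F × (Dose/τ) = Css × CL.
Dose = Css × CL × τ / F = 16.3 × 4.030 × 9.79 / 0.90 = 714.6 mg

715 mg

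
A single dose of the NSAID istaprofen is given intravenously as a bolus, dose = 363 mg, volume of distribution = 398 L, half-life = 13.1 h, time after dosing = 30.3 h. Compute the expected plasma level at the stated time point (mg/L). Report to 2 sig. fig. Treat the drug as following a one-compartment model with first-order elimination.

0.18 mg/L

C₀ = Dose / Vd = 363.0 / 398 = 0.9121 mg/L
k = ln2 / t½ = 0.693147 / 13.1 = 0.05291 h⁻¹
C = C₀ · e^(−k·t) = 0.9121 × e^(−0.05291 × 30.3)
  = 0.9121 × 0.2013 = 0.1836 mg/L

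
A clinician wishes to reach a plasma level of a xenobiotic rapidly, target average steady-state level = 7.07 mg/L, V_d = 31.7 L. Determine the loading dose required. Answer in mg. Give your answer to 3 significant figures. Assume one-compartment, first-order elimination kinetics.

LD = Css × Vd = 7.07 × 31.7 = 224.1 mg

224 mg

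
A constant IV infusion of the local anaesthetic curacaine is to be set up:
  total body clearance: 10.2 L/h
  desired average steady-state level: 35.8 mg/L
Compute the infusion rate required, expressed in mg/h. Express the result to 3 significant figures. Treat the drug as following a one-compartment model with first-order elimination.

365 mg/h

At steady state, infusion rate R₀ = Css × CL = 35.8 × 10.20 = 365.2 mg/h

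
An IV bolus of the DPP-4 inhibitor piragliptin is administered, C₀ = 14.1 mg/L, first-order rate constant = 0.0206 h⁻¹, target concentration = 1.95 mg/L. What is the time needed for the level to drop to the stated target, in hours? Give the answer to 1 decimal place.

96.0 h

t = ln(C₀ / C) / k = ln(14.10 / 1.95) / 0.02060
  = ln(7.231) / 0.02060 = 1.978 / 0.02060 = 96.02 h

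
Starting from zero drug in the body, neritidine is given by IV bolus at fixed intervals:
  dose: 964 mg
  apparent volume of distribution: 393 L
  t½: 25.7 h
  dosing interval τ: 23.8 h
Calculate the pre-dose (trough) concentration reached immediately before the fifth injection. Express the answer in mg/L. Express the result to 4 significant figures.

2.516 mg/L

C₀ per dose = Dose / Vd = 964 / 393 = 2.453 mg/L
k = ln2 / t½ = 0.693147 / 25.7 = 0.02697 h⁻¹
Fraction remaining after one interval: r = e^(−kτ) = e^(−0.02697 × 23.8) = 0.5263
Before dose 5, 4 doses have been given (aged 1τ, 2τ, 3τ, 4τ).
C_trough = C₀ × (r + r² + … + r^4) = C₀ × r(1−r^4)/(1−r)
        = 2.453 × 0.5263 × (1 − 0.07672) / (1 − 0.5263) = 2.516 mg/L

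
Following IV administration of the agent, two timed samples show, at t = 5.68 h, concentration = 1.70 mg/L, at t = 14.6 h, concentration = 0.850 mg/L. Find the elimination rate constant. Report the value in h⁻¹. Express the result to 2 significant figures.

k = ln(C₁/C₂) / (t₂ − t₁) = ln(1.70/0.850) / (14.6 − 5.68)
  = 0.6931 / 8.920 = 0.07770 h⁻¹

0.078 h⁻¹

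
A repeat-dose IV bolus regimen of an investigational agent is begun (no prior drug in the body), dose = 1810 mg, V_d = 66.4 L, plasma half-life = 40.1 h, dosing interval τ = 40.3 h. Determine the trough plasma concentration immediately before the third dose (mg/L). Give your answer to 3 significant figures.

20.4 mg/L

C₀ per dose = Dose / Vd = 1810 / 66.4 = 27.26 mg/L
k = ln2 / t½ = 0.693147 / 40.1 = 0.01729 h⁻¹
Fraction remaining after one interval: r = e^(−kτ) = e^(−0.01729 × 40.3) = 0.4982
Before dose 3, 2 doses have been given (aged 1τ, 2τ).
C_trough = C₀ × (r + r²) = 27.26 × (0.4982 + 0.2482) = 20.35 mg/L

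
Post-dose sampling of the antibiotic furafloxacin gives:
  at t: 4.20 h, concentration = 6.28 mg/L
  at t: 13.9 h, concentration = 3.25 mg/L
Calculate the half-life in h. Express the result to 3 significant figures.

10.2 h

k = ln(C₁/C₂) / (t₂ − t₁) = ln(6.28/3.25) / (13.9 − 4.20)
  = 0.6587 / 9.700 = 0.06791 h⁻¹
t½ = ln2 / k = 0.693147 / 0.06791 = 10.21 h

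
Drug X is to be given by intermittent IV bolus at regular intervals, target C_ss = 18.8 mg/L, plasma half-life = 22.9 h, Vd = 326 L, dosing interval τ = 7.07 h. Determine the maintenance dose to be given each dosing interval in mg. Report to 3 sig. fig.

k = ln2 / t½ = 0.693147 / 22.9 = 0.03027 h⁻¹
CL = k × Vd = 0.03027 × 326 = 9.868 L/h
At steady state, Dose/τ = Css × CL.
Dose = Css × CL × τ = 18.8 × 9.868 × 7.07 = 1312 mg

1310 mg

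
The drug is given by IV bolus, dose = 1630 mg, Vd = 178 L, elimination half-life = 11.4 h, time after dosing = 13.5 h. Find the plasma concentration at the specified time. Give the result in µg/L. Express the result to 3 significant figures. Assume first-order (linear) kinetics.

C₀ = Dose / Vd = 1630 / 178 = 9.157 mg/L
k = ln2 / t½ = 0.693147 / 11.4 = 0.06080 h⁻¹
C = C₀ · e^(−k·t) = 9.157 × e^(−0.06080 × 13.5)
  = 9.157 × 0.4401 = 4.030 mg/L
Convert: 4.030 mg/L × 1000 = 4030 µg/L

4030 µg/L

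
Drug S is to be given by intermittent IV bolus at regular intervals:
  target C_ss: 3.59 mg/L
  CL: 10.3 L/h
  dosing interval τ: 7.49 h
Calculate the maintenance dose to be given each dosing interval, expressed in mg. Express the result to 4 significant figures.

At steady state, Dose/τ = Css × CL.
Dose = Css × CL × τ = 3.59 × 10.30 × 7.49 = 277.0 mg

277.0 mg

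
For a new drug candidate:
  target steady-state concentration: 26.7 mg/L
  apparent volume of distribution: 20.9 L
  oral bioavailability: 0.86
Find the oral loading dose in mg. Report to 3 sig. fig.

LD = Css × Vd / F = 26.7 × 20.9 / 0.86 = 648.9 mg

649 mg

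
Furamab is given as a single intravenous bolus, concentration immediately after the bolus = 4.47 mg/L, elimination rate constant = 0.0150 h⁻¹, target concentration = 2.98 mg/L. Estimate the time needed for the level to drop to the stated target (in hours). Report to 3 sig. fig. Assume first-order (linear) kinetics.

t = ln(C₀ / C) / k = ln(4.470 / 2.98) / 0.01500
  = ln(1.500) / 0.01500 = 0.4055 / 0.01500 = 27.03 h

27.0 h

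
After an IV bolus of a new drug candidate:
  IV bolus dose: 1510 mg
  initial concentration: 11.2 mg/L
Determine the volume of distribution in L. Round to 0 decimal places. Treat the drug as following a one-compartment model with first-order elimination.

135 L

Vd = Dose / C₀ = 1510 / 11.2 = 134.8 L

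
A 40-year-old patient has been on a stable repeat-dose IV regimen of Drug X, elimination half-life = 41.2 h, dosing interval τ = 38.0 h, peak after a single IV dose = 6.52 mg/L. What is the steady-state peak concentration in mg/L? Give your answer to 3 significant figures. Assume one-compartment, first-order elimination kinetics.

k = ln2 / t½ = 0.693147 / 41.2 = 0.01682 h⁻¹
e^(−kτ) = e^(−0.01682 × 38.0) = 0.5277
Accumulation ratio R = 1 / (1 − e^(−kτ)) = 1 / (1 − 0.5277) = 2.117
Steady-state peak = C₀ × R = 6.52 × 2.117 = 13.80 mg/L

13.8 mg/L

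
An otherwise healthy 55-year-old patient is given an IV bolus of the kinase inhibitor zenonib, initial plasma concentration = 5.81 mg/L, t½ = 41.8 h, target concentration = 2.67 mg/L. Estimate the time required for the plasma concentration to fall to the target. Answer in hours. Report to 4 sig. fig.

k = ln2 / t½ = 0.693147 / 41.8 = 0.01658 h⁻¹
t = ln(C₀ / C) / k = ln(5.810 / 2.67) / 0.01658
  = ln(2.176) / 0.01658 = 0.7775 / 0.01658 = 46.89 h

46.89 h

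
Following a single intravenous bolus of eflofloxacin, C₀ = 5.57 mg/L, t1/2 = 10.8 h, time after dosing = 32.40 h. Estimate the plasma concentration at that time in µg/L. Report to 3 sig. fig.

696 µg/L

k = ln2 / t½ = 0.693147 / 10.8 = 0.06418 h⁻¹
t / t½ = 32.40 / 10.8 = 3 half-lives
C = C₀ × (1/2)^3 = 5.570 × 0.1250 = 0.6963 mg/L
Convert: 0.6963 mg/L × 1000 = 696.3 µg/L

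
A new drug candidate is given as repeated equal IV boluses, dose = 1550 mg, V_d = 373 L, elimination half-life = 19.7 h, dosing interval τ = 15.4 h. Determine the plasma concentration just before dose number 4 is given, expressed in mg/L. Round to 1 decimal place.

C₀ per dose = Dose / Vd = 1550 / 373 = 4.155 mg/L
k = ln2 / t½ = 0.693147 / 19.7 = 0.03519 h⁻¹
Fraction remaining after one interval: r = e^(−kτ) = e^(−0.03519 × 15.4) = 0.5816
Before dose 4, 3 doses have been given (aged 1τ, 2τ, 3τ).
C_trough = C₀ × (r + r² + … + r^3) = C₀ × r(1−r^3)/(1−r)
        = 4.155 × 0.5816 × (1 − 0.1967) / (1 − 0.5816) = 4.640 mg/L

4.6 mg/L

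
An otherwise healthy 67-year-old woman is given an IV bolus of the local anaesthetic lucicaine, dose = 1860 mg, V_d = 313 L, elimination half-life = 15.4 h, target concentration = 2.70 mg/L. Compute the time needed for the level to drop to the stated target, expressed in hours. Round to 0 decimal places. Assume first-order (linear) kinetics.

18 h

C₀ = Dose / Vd = 1860 / 313 = 5.942 mg/L
k = ln2 / t½ = 0.693147 / 15.4 = 0.04501 h⁻¹
t = ln(C₀ / C) / k = ln(5.942 / 2.70) / 0.04501
  = ln(2.201) / 0.04501 = 0.7889 / 0.04501 = 17.53 h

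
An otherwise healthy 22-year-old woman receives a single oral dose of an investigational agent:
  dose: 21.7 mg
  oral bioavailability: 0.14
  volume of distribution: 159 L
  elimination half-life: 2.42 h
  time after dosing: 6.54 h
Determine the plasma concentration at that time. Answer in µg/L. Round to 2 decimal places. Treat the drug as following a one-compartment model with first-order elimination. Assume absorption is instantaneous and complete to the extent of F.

Amount reaching circulation = F × Dose = 0.14 × 21.70 = 3.038 mg
C₀ = F·Dose / Vd = 3.038 / 159 = 0.01911 mg/L
k = ln2 / t½ = 0.693147 / 2.42 = 0.2864 h⁻¹
C = C₀ · e^(−k·t) = 0.01911 × e^(−0.2864 × 6.54)
  = 0.01911 × 0.1537 = 0.002937 mg/L
Convert: 0.002937 mg/L × 1000 = 2.937 µg/L

2.94 µg/L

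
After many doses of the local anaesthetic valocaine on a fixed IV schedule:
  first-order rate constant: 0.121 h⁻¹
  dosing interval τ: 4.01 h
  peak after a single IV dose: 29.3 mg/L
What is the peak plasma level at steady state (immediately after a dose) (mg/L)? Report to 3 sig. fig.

76.2 mg/L

e^(−kτ) = e^(−0.1210 × 4.01) = 0.6156
Accumulation ratio R = 1 / (1 − e^(−kτ)) = 1 / (1 − 0.6156) = 2.601
Steady-state peak = C₀ × R = 29.3 × 2.601 = 76.21 mg/L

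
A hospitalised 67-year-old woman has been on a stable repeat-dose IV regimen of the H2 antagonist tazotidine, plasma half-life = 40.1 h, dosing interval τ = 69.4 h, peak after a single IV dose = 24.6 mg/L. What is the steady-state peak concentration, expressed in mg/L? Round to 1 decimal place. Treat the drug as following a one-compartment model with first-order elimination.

k = ln2 / t½ = 0.693147 / 40.1 = 0.01729 h⁻¹
e^(−kτ) = e^(−0.01729 × 69.4) = 0.3012
Accumulation ratio R = 1 / (1 − e^(−kτ)) = 1 / (1 − 0.3012) = 1.431
Steady-state peak = C₀ × R = 24.6 × 1.431 = 35.20 mg/L

35.2 mg/L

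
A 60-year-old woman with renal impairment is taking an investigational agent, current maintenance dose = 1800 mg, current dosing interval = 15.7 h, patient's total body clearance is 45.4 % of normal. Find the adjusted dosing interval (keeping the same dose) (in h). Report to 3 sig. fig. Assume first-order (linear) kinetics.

To keep the same average steady-state level, dosing rate must scale with clearance.
CL ratio = 45.4 / 100 = 0.4540
New interval (same dose) = 15.7 / 0.4540 = 34.58 h

34.6 h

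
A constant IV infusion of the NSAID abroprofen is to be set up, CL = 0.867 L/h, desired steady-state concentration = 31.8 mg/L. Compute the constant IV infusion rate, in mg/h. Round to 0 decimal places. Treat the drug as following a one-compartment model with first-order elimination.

28 mg/h

At steady state, infusion rate R₀ = Css × CL = 31.8 × 0.8670 = 27.57 mg/h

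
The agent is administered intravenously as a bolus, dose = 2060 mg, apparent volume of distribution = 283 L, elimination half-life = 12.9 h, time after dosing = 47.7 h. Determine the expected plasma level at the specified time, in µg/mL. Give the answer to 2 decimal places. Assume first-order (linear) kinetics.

C₀ = Dose / Vd = 2060 / 283 = 7.279 mg/L
k = ln2 / t½ = 0.693147 / 12.9 = 0.05373 h⁻¹
C = C₀ · e^(−k·t) = 7.279 × e^(−0.05373 × 47.7)
  = 7.279 × 0.07708 = 0.5611 mg/L
(0.5611 mg/L = 0.5611 µg/mL)

0.56 µg/mL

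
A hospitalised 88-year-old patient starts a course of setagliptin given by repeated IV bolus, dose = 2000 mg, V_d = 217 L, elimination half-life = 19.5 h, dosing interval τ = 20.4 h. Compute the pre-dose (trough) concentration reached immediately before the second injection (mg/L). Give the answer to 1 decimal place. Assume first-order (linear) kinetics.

C₀ per dose = Dose / Vd = 2000 / 217 = 9.217 mg/L
k = ln2 / t½ = 0.693147 / 19.5 = 0.03555 h⁻¹
Fraction remaining after one interval: r = e^(−kτ) = e^(−0.03555 × 20.4) = 0.4842
Before dose 2, 1 dose has been given (aged 1τ).
C_trough = C₀ × r = 9.217 × 0.4842 = 4.463 mg/L

4.5 mg/L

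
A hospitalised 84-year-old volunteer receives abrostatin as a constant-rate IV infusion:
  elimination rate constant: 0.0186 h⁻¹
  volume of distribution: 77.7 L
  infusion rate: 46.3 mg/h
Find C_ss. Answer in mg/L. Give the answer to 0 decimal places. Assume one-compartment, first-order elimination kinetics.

32 mg/L

CL = k × Vd = 0.01860 × 77.7 = 1.445 L/h
At steady state Css = R₀ / CL = 46.3 / 1.445 = 32.04 mg/L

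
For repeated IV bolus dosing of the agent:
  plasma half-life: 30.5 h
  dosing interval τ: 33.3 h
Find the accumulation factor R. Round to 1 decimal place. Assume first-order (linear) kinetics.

1.9

k = ln2 / t½ = 0.693147 / 30.5 = 0.02273 h⁻¹
e^(−kτ) = e^(−0.02273 × 33.3) = 0.4691
Accumulation ratio R = 1 / (1 − e^(−kτ)) = 1 / (1 − 0.4691) = 1.884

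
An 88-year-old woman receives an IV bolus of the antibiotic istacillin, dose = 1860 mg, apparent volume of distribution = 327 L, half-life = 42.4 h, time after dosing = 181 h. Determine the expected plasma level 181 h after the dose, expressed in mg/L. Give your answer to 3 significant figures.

0.295 mg/L

C₀ = Dose / Vd = 1860 / 327 = 5.688 mg/L
k = ln2 / t½ = 0.693147 / 42.4 = 0.01635 h⁻¹
C = C₀ · e^(−k·t) = 5.688 × e^(−0.01635 × 181)
  = 5.688 × 0.05185 = 0.2949 mg/L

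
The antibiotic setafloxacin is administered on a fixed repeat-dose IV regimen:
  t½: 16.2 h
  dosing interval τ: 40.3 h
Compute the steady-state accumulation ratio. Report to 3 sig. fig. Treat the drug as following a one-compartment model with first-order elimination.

k = ln2 / t½ = 0.693147 / 16.2 = 0.04279 h⁻¹
e^(−kτ) = e^(−0.04279 × 40.3) = 0.1783
Accumulation ratio R = 1 / (1 − e^(−kτ)) = 1 / (1 − 0.1783) = 1.217

1.22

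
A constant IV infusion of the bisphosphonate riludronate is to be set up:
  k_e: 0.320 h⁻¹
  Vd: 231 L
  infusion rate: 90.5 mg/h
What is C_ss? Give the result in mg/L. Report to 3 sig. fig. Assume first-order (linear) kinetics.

CL = k × Vd = 0.3200 × 231 = 73.92 L/h
At steady state Css = R₀ / CL = 90.5 / 73.92 = 1.224 mg/L

1.22 mg/L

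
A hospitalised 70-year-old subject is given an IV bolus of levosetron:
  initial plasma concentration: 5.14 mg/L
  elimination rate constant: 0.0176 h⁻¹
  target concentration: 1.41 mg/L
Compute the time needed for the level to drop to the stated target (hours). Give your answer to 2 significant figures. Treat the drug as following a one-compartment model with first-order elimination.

t = ln(C₀ / C) / k = ln(5.140 / 1.41) / 0.01760
  = ln(3.645) / 0.01760 = 1.293 / 0.01760 = 73.47 h

73 h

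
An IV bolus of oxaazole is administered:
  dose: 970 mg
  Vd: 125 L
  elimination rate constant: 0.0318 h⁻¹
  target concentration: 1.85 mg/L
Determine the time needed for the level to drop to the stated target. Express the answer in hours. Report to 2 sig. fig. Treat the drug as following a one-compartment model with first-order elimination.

C₀ = Dose / Vd = 970.0 / 125 = 7.760 mg/L
t = ln(C₀ / C) / k = ln(7.760 / 1.85) / 0.03180
  = ln(4.195) / 0.03180 = 1.434 / 0.03180 = 45.09 h

45 h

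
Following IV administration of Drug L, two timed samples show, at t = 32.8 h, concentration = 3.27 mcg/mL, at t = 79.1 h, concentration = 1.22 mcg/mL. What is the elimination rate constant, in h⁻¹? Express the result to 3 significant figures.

0.0213 h⁻¹

k = ln(C₁/C₂) / (t₂ − t₁) = ln(3.27/1.22) / (79.1 − 32.8)
  = 0.9859 / 46.30 = 0.02129 h⁻¹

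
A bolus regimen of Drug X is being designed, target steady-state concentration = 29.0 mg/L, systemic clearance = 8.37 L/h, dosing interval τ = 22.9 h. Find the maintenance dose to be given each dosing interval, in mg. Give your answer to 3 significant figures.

5560 mg

At steady state, Dose/τ = Css × CL.
Dose = Css × CL × τ = 29.0 × 8.370 × 22.9 = 5559 mg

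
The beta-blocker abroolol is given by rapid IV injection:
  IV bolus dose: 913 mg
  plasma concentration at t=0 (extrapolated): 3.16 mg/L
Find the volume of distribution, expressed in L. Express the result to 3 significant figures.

Vd = Dose / C₀ = 913.0 / 3.16 = 288.9 L

289 L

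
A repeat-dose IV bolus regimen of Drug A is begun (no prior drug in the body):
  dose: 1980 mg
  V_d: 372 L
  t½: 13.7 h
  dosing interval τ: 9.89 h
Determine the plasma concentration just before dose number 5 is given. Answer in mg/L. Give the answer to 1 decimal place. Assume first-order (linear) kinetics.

7.1 mg/L

C₀ per dose = Dose / Vd = 1980 / 372 = 5.323 mg/L
k = ln2 / t½ = 0.693147 / 13.7 = 0.05059 h⁻¹
Fraction remaining after one interval: r = e^(−kτ) = e^(−0.05059 × 9.89) = 0.6063
Before dose 5, 4 doses have been given (aged 1τ, 2τ, 3τ, 4τ).
C_trough = C₀ × (r + r² + … + r^4) = C₀ × r(1−r^4)/(1−r)
        = 5.323 × 0.6063 × (1 − 0.1351) / (1 − 0.6063) = 7.090 mg/L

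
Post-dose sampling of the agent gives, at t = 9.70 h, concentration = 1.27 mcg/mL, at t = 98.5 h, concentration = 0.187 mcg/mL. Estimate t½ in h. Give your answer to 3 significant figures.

32.1 h

k = ln(C₁/C₂) / (t₂ − t₁) = ln(1.27/0.187) / (98.5 − 9.70)
  = 1.916 / 88.80 = 0.02158 h⁻¹
t½ = ln2 / k = 0.693147 / 0.02158 = 32.12 h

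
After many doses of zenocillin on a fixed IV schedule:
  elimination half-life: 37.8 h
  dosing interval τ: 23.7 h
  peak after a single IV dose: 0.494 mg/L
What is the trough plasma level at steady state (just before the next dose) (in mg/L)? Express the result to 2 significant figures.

k = ln2 / t½ = 0.693147 / 37.8 = 0.01834 h⁻¹
e^(−kτ) = e^(−0.01834 × 23.7) = 0.6475
Accumulation ratio R = 1 / (1 − e^(−kτ)) = 1 / (1 − 0.6475) = 2.837
Steady-state trough = C₀ × R × e^(−kτ) = 0.494 × 2.837 × 0.6475 = 0.9075 mg/L

0.91 mg/L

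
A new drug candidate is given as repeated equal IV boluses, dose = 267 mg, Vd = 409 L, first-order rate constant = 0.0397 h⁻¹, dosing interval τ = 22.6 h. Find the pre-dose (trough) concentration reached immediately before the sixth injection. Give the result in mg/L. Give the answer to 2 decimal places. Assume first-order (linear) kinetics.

C₀ per dose = Dose / Vd = 267 / 409 = 0.6528 mg/L
Fraction remaining after one interval: r = e^(−kτ) = e^(−0.03970 × 22.6) = 0.4077
Before dose 6, 5 doses have been given (aged 1τ, 2τ, 3τ, 4τ, 5τ).
C_trough = C₀ × (r + r² + … + r^5) = C₀ × r(1−r^5)/(1−r)
        = 0.6528 × 0.4077 × (1 − 0.01126) / (1 − 0.4077) = 0.4443 mg/L

0.44 mg/L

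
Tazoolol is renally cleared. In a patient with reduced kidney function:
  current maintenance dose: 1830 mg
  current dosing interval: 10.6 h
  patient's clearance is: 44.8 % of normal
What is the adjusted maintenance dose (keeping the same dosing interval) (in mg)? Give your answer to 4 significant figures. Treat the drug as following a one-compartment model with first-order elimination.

819.8 mg

To keep the same average steady-state level, dosing rate must scale with clearance.
CL ratio = 44.8 / 100 = 0.4480
New dose (same interval) = 1830 × 0.4480 = 819.8 mg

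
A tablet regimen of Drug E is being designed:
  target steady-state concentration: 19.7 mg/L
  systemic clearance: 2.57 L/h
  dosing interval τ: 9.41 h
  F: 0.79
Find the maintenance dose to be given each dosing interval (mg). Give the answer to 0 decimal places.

603 mg

At steady state, F × (Dose/τ) = Css × CL.
Dose = Css × CL × τ / F = 19.7 × 2.570 × 9.41 / 0.79 = 603.1 mg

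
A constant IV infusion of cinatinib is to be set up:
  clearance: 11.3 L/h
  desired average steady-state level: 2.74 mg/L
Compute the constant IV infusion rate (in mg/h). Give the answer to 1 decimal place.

At steady state, infusion rate R₀ = Css × CL = 2.74 × 11.30 = 30.96 mg/h

31.0 mg/h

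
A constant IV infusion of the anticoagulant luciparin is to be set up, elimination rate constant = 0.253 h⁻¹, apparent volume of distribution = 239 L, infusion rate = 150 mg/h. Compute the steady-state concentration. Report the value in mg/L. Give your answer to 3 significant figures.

CL = k × Vd = 0.2530 × 239 = 60.47 L/h
At steady state Css = R₀ / CL = 150 / 60.47 = 2.481 mg/L

2.48 mg/L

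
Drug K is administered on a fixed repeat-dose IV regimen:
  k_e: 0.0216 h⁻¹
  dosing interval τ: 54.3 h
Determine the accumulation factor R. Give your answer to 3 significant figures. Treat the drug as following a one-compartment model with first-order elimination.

e^(−kτ) = e^(−0.02160 × 54.3) = 0.3095
Accumulation ratio R = 1 / (1 − e^(−kτ)) = 1 / (1 − 0.3095) = 1.448

1.45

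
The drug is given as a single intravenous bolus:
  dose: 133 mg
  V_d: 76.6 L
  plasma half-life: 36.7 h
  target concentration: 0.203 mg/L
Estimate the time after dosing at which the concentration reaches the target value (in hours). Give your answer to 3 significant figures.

C₀ = Dose / Vd = 133.0 / 76.6 = 1.736 mg/L
k = ln2 / t½ = 0.693147 / 36.7 = 0.01889 h⁻¹
t = ln(C₀ / C) / k = ln(1.736 / 0.203) / 0.01889
  = ln(8.552) / 0.01889 = 2.146 / 0.01889 = 113.6 h

114 h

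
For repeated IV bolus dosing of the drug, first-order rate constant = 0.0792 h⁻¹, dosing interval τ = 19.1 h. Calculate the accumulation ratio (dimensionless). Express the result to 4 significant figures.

1.283

e^(−kτ) = e^(−0.07920 × 19.1) = 0.2203
Accumulation ratio R = 1 / (1 − e^(−kτ)) = 1 / (1 − 0.2203) = 1.283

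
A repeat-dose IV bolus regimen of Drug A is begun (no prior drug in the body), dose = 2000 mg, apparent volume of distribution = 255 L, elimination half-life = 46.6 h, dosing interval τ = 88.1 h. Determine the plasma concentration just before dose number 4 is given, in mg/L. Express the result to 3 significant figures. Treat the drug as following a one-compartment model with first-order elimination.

2.84 mg/L

C₀ per dose = Dose / Vd = 2000 / 255 = 7.843 mg/L
k = ln2 / t½ = 0.693147 / 46.6 = 0.01487 h⁻¹
Fraction remaining after one interval: r = e^(−kτ) = e^(−0.01487 × 88.1) = 0.2698
Before dose 4, 3 doses have been given (aged 1τ, 2τ, 3τ).
C_trough = C₀ × (r + r² + … + r^3) = C₀ × r(1−r^3)/(1−r)
        = 7.843 × 0.2698 × (1 − 0.01964) / (1 − 0.2698) = 2.841 mg/L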